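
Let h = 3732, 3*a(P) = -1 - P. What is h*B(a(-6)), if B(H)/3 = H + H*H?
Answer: 49760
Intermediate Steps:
a(P) = -⅓ - P/3 (a(P) = (-1 - P)/3 = -⅓ - P/3)
B(H) = 3*H + 3*H² (B(H) = 3*(H + H*H) = 3*(H + H²) = 3*H + 3*H²)
h*B(a(-6)) = 3732*(3*(-⅓ - ⅓*(-6))*(1 + (-⅓ - ⅓*(-6)))) = 3732*(3*(-⅓ + 2)*(1 + (-⅓ + 2))) = 3732*(3*(5/3)*(1 + 5/3)) = 3732*(3*(5/3)*(8/3)) = 3732*(40/3) = 49760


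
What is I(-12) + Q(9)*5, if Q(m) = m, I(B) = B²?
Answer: 189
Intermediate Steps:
I(-12) + Q(9)*5 = (-12)² + 9*5 = 144 + 45 = 189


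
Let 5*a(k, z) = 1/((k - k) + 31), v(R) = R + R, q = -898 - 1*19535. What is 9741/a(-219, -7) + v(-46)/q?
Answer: 30850867307/20433 ≈ 1.5099e+6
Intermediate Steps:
q = -20433 (q = -898 - 19535 = -20433)
v(R) = 2*R
a(k, z) = 1/155 (a(k, z) = 1/(5*((k - k) + 31)) = 1/(5*(0 + 31)) = (⅕)/31 = (⅕)*(1/31) = 1/155)
9741/a(-219, -7) + v(-46)/q = 9741/(1/155) + (2*(-46))/(-20433) = 9741*155 - 92*(-1/20433) = 1509855 + 92/20433 = 30850867307/20433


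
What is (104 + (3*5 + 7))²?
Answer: 15876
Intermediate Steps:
(104 + (3*5 + 7))² = (104 + (15 + 7))² = (104 + 22)² = 126² = 15876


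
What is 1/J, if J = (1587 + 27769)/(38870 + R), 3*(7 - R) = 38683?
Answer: 19487/22017 ≈ 0.88509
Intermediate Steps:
R = -38662/3 (R = 7 - ⅓*38683 = 7 - 38683/3 = -38662/3 ≈ -12887.)
J = 22017/19487 (J = (1587 + 27769)/(38870 - 38662/3) = 29356/(77948/3) = 29356*(3/77948) = 22017/19487 ≈ 1.1298)
1/J = 1/(22017/19487) = 19487/22017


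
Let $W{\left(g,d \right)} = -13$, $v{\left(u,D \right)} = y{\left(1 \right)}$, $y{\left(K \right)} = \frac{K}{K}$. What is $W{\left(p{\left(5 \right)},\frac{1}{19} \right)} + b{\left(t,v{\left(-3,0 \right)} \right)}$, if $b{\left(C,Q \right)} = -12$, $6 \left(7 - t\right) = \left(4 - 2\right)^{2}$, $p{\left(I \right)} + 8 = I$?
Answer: $-25$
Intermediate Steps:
$y{\left(K \right)} = 1$
$v{\left(u,D \right)} = 1$
$p{\left(I \right)} = -8 + I$
$t = \frac{19}{3}$ ($t = 7 - \frac{\left(4 - 2\right)^{2}}{6} = 7 - \frac{2^{2}}{6} = 7 - \frac{2}{3} = \frac{19}{3} \approx 6.3333$)
$W{\left(p{\left(5 \right)},\frac{1}{19} \right)} + b{\left(t,v{\left(-3,0 \right)} \right)} = -13 - 12 = -25$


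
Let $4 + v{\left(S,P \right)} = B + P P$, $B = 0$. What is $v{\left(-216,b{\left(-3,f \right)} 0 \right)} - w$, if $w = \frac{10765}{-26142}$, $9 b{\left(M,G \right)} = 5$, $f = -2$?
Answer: $- \frac{93803}{26142} \approx -3.5882$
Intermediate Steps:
$b{\left(M,G \right)} = \frac{5}{9}$ ($b{\left(M,G \right)} = \frac{1}{9} \cdot 5 = \frac{5}{9}$)
$v{\left(S,P \right)} = -4 + P^{2}$ ($v{\left(S,P \right)} = -4 + \left(0 + P P\right) = -4 + \left(0 + P^{2}\right) = -4 + P^{2}$)
$w = - \frac{10765}{26142}$ ($w = 10765 \left(- \frac{1}{26142}\right) = - \frac{10765}{26142} \approx -0.41179$)
$v{\left(-216,b{\left(-3,f \right)} 0 \right)} - w = \left(-4 + \left(\frac{5}{9} \cdot 0\right)^{2}\right) - - \frac{10765}{26142} = \left(-4 + 0^{2}\right) + \frac{10765}{26142} = \left(-4 + 0\right) + \frac{10765}{26142} = -4 + \frac{10765}{26142} = - \frac{93803}{26142}$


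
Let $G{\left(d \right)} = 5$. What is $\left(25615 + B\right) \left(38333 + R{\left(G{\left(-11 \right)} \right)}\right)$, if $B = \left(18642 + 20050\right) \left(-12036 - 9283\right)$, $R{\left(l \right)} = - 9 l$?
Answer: $-31581823604304$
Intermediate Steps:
$B = -824874748$ ($B = 38692 \left(-21319\right) = -824874748$)
$\left(25615 + B\right) \left(38333 + R{\left(G{\left(-11 \right)} \right)}\right) = \left(25615 - 824874748\right) \left(38333 - 45\right) = - 824849133 \left(38333 - 45\right) = \left(-824849133\right) 38288 = -31581823604304$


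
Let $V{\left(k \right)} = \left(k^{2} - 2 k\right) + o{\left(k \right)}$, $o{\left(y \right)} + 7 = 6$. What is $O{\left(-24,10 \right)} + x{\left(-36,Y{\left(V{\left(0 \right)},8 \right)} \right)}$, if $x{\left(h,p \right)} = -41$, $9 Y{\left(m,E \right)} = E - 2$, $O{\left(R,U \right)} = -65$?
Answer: $-106$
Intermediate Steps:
$o{\left(y \right)} = -1$ ($o{\left(y \right)} = -7 + 6 = -1$)
$V{\left(k \right)} = -1 + k^{2} - 2 k$ ($V{\left(k \right)} = \left(k^{2} - 2 k\right) - 1 = -1 + k^{2} - 2 k$)
$Y{\left(m,E \right)} = - \frac{2}{9} + \frac{E}{9}$ ($Y{\left(m,E \right)} = \frac{E - 2}{9} = \frac{-2 + E}{9} = - \frac{2}{9} + \frac{E}{9}$)
$O{\left(-24,10 \right)} + x{\left(-36,Y{\left(V{\left(0 \right)},8 \right)} \right)} = -65 - 41 = -106$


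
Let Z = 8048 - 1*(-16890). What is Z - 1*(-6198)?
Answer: 31136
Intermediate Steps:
Z = 24938 (Z = 8048 + 16890 = 24938)
Z - 1*(-6198) = 24938 - 1*(-6198) = 24938 + 6198 = 31136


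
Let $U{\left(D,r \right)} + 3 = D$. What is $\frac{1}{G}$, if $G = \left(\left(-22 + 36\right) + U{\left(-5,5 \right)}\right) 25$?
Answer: $\frac{1}{150} \approx 0.0066667$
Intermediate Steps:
$U{\left(D,r \right)} = -3 + D$
$G = 150$ ($G = \left(\left(-22 + 36\right) - 8\right) 25 = \left(14 - 8\right) 25 = 6 \cdot 25 = 150$)
$\frac{1}{G} = \frac{1}{150}$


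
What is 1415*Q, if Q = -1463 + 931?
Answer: -752780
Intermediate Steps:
Q = -532
1415*Q = 1415*(-532) = -752780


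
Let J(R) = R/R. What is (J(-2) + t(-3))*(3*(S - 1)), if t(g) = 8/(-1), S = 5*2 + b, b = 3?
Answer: -252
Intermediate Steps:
J(R) = 1
S = 13 (S = 5*2 + 3 = 10 + 3 = 13)
t(g) = -8 (t(g) = 8*(-1) = -8)
(J(-2) + t(-3))*(3*(S - 1)) = (1 - 8)*(3*(13 - 1)) = -21*12 = -7*36 = -252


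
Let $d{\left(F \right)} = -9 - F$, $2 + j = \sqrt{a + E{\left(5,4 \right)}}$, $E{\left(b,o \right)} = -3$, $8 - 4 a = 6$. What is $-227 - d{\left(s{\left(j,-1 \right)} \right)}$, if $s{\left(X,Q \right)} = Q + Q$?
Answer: $-220$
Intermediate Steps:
$a = \frac{1}{2}$ ($a = 2 - \frac{3}{2} = \frac{1}{2} \approx 0.5$)
$j = -2 + \frac{i \sqrt{10}}{2}$ ($j = -2 + \sqrt{\frac{1}{2} - 3} = -2 + \sqrt{- \frac{5}{2}} = -2 + \frac{i \sqrt{10}}{2} \approx -2.0 + 1.5811 i$)
$s{\left(X,Q \right)} = 2 Q$
$-227 - d{\left(s{\left(j,-1 \right)} \right)} = -227 - \left(-9 - 2 \left(-1\right)\right) = -227 - \left(-9 - -2\right) = -227 - \left(-9 + 2\right) = -227 - -7 = -227 + 7 = -220$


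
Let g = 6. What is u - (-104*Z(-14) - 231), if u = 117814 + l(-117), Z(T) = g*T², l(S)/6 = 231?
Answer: 241735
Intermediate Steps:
l(S) = 1386 (l(S) = 6*231 = 1386)
Z(T) = 6*T²
u = 119200 (u = 117814 + 1386 = 119200)
u - (-104*Z(-14) - 231) = 119200 - (-624*(-14)² - 231) = 119200 - (-624*196 - 231) = 119200 - (-104*1176 - 231) = 119200 - (-122304 - 231) = 119200 - 1*(-122535) = 119200 + 122535 = 241735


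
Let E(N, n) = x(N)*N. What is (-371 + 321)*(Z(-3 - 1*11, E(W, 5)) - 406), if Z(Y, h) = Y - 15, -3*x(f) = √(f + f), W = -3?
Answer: 21750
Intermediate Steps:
x(f) = -√2*√f/3 (x(f) = -√(f + f)/3 = -√2*√f/3)
E(N, n) = -√2*N^(3/2)/3 (E(N, n) = (-√2*√N/3)*N = -√2*N^(3/2)/3)
Z(Y, h) = -15 + Y
(-371 + 321)*(Z(-3 - 1*11, E(W, 5)) - 406) = (-371 + 321)*((-15 + (-3 - 1*11)) - 406) = -50*((-15 + (-3 - 11)) - 406) = -50*((-15 - 14) - 406) = -50*(-29 - 406) = -50*(-435) = 21750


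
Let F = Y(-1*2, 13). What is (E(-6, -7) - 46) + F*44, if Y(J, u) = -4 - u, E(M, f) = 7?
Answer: -787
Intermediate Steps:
F = -17 (F = -4 - 1*13 = -4 - 13 = -17)
(E(-6, -7) - 46) + F*44 = (7 - 46) - 17*44 = -39 - 748 = -787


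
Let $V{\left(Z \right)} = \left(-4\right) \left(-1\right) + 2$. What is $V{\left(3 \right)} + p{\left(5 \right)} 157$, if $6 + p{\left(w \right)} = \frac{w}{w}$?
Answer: $-779$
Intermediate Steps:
$V{\left(Z \right)} = 6$ ($V{\left(Z \right)} = 4 + 2 = 6$)
$p{\left(w \right)} = -5$ ($p{\left(w \right)} = -6 + \frac{w}{w} = -6 + 1 = -5$)
$V{\left(3 \right)} + p{\left(5 \right)} 157 = 6 - 785 = -779$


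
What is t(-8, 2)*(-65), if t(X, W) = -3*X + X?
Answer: -1040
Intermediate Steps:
t(X, W) = -2*X
t(-8, 2)*(-65) = -2*(-8)*(-65) = 16*(-65) = -1040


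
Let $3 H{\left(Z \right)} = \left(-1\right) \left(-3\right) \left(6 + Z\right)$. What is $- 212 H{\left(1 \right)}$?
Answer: $-1484$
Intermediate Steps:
$H{\left(Z \right)} = 6 + Z$ ($H{\left(Z \right)} = \frac{\left(-1\right) \left(-3\right) \left(6 + Z\right)}{3} = \frac{3 \left(6 + Z\right)}{3} = \frac{18 + 3 Z}{3} = 6 + Z$)
$- 212 H{\left(1 \right)} = - 212 \left(6 + 1\right) = \left(-212\right) 7 = -1484$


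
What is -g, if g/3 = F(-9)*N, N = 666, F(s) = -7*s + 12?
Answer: -149850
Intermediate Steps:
F(s) = 12 - 7*s
g = 149850 (g = 3*((12 - 7*(-9))*666) = 3*((12 + 63)*666) = 3*(75*666) = 3*49950 = 149850)
-g = -1*149850 = -149850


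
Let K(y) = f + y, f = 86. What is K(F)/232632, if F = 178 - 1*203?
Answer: 61/232632 ≈ 0.00026222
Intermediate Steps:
F = -25 (F = 178 - 203 = -25)
K(y) = 86 + y
K(F)/232632 = (86 - 25)/232632 = 61*(1/232632) = 61/232632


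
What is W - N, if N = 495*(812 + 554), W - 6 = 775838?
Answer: 99674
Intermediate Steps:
W = 775844 (W = 6 + 775838 = 775844)
N = 676170 (N = 495*1366 = 676170)
W - N = 775844 - 1*676170 = 775844 - 676170 = 99674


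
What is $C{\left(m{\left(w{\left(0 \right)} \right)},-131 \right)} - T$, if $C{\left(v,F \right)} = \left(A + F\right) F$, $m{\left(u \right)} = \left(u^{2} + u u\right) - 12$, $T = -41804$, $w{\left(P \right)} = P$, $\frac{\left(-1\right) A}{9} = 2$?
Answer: $61323$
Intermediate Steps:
$A = -18$ ($A = \left(-9\right) 2 = -18$)
$m{\left(u \right)} = -12 + 2 u^{2}$ ($m{\left(u \right)} = \left(u^{2} + u^{2}\right) - 12 = 2 u^{2} - 12 = -12 + 2 u^{2}$)
$C{\left(v,F \right)} = F \left(-18 + F\right)$ ($C{\left(v,F \right)} = \left(-18 + F\right) F = F \left(-18 + F\right)$)
$C{\left(m{\left(w{\left(0 \right)} \right)},-131 \right)} - T = - 131 \left(-18 - 131\right) - -41804 = \left(-131\right) \left(-149\right) + 41804 = 19519 + 41804 = 61323$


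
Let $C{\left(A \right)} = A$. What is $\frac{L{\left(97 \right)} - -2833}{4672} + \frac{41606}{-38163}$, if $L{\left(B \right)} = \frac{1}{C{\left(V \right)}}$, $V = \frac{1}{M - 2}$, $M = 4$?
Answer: $- \frac{86191127}{178297536} \approx -0.48341$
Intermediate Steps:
$V = \frac{1}{2}$ ($V = \frac{1}{4 - 2} = \frac{1}{2} \approx 0.5$)
$L{\left(B \right)} = 2$ ($L{\left(B \right)} = \frac{1}{\frac{1}{2}} = 2$)
$\frac{L{\left(97 \right)} - -2833}{4672} + \frac{41606}{-38163} = \frac{2 - -2833}{4672} + \frac{41606}{-38163} = \left(2 + 2833\right) \frac{1}{4672} + 41606 \left(- \frac{1}{38163}\right) = 2835 \cdot \frac{1}{4672} - \frac{41606}{38163} = \frac{2835}{4672} - \frac{41606}{38163} = - \frac{86191127}{178297536}$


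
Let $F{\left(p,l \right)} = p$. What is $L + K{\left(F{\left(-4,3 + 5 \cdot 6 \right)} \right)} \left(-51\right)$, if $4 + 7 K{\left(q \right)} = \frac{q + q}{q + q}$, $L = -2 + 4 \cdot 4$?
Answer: $\frac{251}{7} \approx 35.857$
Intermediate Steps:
$L = 14$ ($L = -2 + 16 = 14$)
$K{\left(q \right)} = - \frac{3}{7}$ ($K{\left(q \right)} = - \frac{4}{7} + \frac{\left(q + q\right) \frac{1}{q + q}}{7} = - \frac{4}{7} + \frac{2 q \frac{1}{2 q}}{7} = - \frac{4}{7} + \frac{1}{7} \cdot 1 = - \frac{4}{7} + \frac{1}{7} = - \frac{3}{7}$)
$L + K{\left(F{\left(-4,3 + 5 \cdot 6 \right)} \right)} \left(-51\right) = 14 - - \frac{153}{7} = 14 + \frac{153}{7} = \frac{251}{7}$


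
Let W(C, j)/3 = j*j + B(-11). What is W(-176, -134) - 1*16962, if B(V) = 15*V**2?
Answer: 42351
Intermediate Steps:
W(C, j) = 5445 + 3*j**2 (W(C, j) = 3*(j*j + 15*(-11)**2) = 3*(j**2 + 15*121) = 3*(j**2 + 1815) = 3*(1815 + j**2) = 5445 + 3*j**2)
W(-176, -134) - 1*16962 = (5445 + 3*(-134)**2) - 1*16962 = (5445 + 3*17956) - 16962 = (5445 + 53868) - 16962 = 59313 - 16962 = 42351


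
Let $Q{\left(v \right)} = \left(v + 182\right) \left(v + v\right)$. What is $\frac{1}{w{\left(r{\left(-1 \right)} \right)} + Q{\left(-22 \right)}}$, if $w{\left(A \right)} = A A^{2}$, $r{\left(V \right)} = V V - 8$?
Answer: $- \frac{1}{7383} \approx -0.00013545$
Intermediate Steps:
$r{\left(V \right)} = -8 + V^{2}$ ($r{\left(V \right)} = V^{2} - 8 = -8 + V^{2}$)
$Q{\left(v \right)} = 2 v \left(182 + v\right)$ ($Q{\left(v \right)} = \left(182 + v\right) 2 v = 2 v \left(182 + v\right)$)
$w{\left(A \right)} = A^{3}$
$\frac{1}{w{\left(r{\left(-1 \right)} \right)} + Q{\left(-22 \right)}} = \frac{1}{\left(-8 + \left(-1\right)^{2}\right)^{3} + 2 \left(-22\right) \left(182 - 22\right)} = \frac{1}{\left(-8 + 1\right)^{3} + 2 \left(-22\right) 160} = \frac{1}{\left(-7\right)^{3} - 7040} = \frac{1}{-343 - 7040} = \frac{1}{-7383} = - \frac{1}{7383}$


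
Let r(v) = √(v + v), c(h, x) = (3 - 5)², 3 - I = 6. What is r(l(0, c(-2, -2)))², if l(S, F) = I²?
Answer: 18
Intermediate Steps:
I = -3 (I = 3 - 1*6 = 3 - 6 = -3)
c(h, x) = 4 (c(h, x) = (-2)² = 4)
l(S, F) = 9 (l(S, F) = (-3)² = 9)
r(v) = √2*√v (r(v) = √(2*v) = √2*√v)
r(l(0, c(-2, -2)))² = (√2*√9)² = (√2*3)² = (3*√2)² = 18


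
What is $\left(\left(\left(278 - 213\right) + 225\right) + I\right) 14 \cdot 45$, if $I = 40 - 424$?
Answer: $-59220$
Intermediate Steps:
$I = -384$ ($I = 40 - 424 = -384$)
$\left(\left(\left(278 - 213\right) + 225\right) + I\right) 14 \cdot 45 = \left(\left(\left(278 - 213\right) + 225\right) - 384\right) 14 \cdot 45 = \left(\left(65 + 225\right) - 384\right) 630 = \left(290 - 384\right) 630 = \left(-94\right) 630 = -59220$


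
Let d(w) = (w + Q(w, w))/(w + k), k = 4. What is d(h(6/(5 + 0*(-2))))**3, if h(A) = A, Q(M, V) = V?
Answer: 216/2197 ≈ 0.098316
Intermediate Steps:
d(w) = 2*w/(4 + w) (d(w) = (w + w)/(w + 4) = (2*w)/(4 + w) = 2*w/(4 + w))
d(h(6/(5 + 0*(-2))))**3 = (2*(6/(5 + 0*(-2)))/(4 + 6/(5 + 0*(-2))))**3 = (2*(6/(5 + 0))/(4 + 6/(5 + 0)))**3 = (2*(6/5)/(4 + 6/5))**3 = (2*(6/5)/(26/5))**3 = (2*(6/5)*(5/26))**3 = (6/13)**3 = 216/2197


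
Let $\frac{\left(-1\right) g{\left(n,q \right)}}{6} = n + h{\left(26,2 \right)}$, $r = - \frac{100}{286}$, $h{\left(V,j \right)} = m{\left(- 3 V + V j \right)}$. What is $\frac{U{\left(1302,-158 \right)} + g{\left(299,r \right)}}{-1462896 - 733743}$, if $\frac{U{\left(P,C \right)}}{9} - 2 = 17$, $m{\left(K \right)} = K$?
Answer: $\frac{163}{244071} \approx 0.00066784$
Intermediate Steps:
$U{\left(P,C \right)} = 171$ ($U{\left(P,C \right)} = 18 + 9 \cdot 17 = 18 + 153 = 171$)
$h{\left(V,j \right)} = - 3 V + V j$
$r = - \frac{50}{143}$ ($r = \left(-100\right) \frac{1}{286} = - \frac{50}{143} \approx -0.34965$)
$g{\left(n,q \right)} = 156 - 6 n$ ($g{\left(n,q \right)} = - 6 \left(n + 26 \left(-3 + 2\right)\right) = - 6 \left(n + 26 \left(-1\right)\right) = - 6 \left(n - 26\right) = - 6 \left(-26 + n\right) = 156 - 6 n$)
$\frac{U{\left(1302,-158 \right)} + g{\left(299,r \right)}}{-1462896 - 733743} = \frac{171 + \left(156 - 1794\right)}{-1462896 - 733743} = \frac{171 + \left(156 - 1794\right)}{-2196639} = \left(171 - 1638\right) \left(- \frac{1}{2196639}\right) = \left(-1467\right) \left(- \frac{1}{2196639}\right) = \frac{163}{244071}$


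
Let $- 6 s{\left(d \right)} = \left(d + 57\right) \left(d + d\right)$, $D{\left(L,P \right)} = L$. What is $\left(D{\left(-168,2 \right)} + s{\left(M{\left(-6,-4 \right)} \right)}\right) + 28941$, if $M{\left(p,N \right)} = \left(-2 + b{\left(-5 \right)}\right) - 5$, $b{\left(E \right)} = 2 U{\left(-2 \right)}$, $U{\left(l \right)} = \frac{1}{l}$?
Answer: $\frac{86711}{3} \approx 28904.0$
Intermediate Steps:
$b{\left(E \right)} = -1$ ($b{\left(E \right)} = \frac{2}{-2} = 2 \left(- \frac{1}{2}\right) = -1$)
$M{\left(p,N \right)} = -8$ ($M{\left(p,N \right)} = \left(-2 - 1\right) - 5 = -3 - 5 = -8$)
$s{\left(d \right)} = - \frac{d \left(57 + d\right)}{3}$ ($s{\left(d \right)} = - \frac{\left(d + 57\right) \left(d + d\right)}{6} = - \frac{\left(57 + d\right) 2 d}{6} = - \frac{2 d \left(57 + d\right)}{6} = - \frac{d \left(57 + d\right)}{3}$)
$\left(D{\left(-168,2 \right)} + s{\left(M{\left(-6,-4 \right)} \right)}\right) + 28941 = \left(-168 - - \frac{8 \left(57 - 8\right)}{3}\right) + 28941 = \left(-168 - \left(- \frac{8}{3}\right) 49\right) + 28941 = \left(-168 + \frac{392}{3}\right) + 28941 = - \frac{112}{3} + 28941 = \frac{86711}{3}$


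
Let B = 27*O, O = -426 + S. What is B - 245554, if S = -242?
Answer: -263590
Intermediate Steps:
O = -668 (O = -426 - 242 = -668)
B = -18036 (B = 27*(-668) = -18036)
B - 245554 = -18036 - 245554 = -263590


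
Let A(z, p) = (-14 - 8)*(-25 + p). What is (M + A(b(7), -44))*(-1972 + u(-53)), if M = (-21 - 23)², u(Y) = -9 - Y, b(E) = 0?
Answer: -6659312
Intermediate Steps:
A(z, p) = 550 - 22*p (A(z, p) = -22*(-25 + p) = 550 - 22*p)
M = 1936 (M = (-44)² = 1936)
(M + A(b(7), -44))*(-1972 + u(-53)) = (1936 + (550 - 22*(-44)))*(-1972 + (-9 - 1*(-53))) = (1936 + (550 + 968))*(-1972 + (-9 + 53)) = (1936 + 1518)*(-1972 + 44) = 3454*(-1928) = -6659312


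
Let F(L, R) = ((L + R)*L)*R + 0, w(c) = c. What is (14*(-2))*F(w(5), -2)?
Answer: 840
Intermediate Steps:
F(L, R) = L*R*(L + R) (F(L, R) = (L*(L + R))*R + 0 = L*R*(L + R) + 0 = L*R*(L + R))
(14*(-2))*F(w(5), -2) = (14*(-2))*(5*(-2)*(5 - 2)) = -140*(-2)*3 = -28*(-30) = 840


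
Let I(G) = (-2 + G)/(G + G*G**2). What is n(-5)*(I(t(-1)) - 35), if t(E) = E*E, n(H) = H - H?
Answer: 0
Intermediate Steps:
n(H) = 0
t(E) = E**2
I(G) = (-2 + G)/(G + G**3)
n(-5)*(I(t(-1)) - 35) = 0*((-2 + (-1)**2)/((-1)**2 + ((-1)**2)**3) - 35) = 0*((-2 + 1)/(1 + 1**3) - 35) = 0*(-1/(1 + 1) - 35) = 0*(-1/2 - 35) = 0*(-71/2) = 0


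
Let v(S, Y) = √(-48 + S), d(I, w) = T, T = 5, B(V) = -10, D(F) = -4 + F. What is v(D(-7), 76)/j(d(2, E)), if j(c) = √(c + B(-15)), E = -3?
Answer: √295/5 ≈ 3.4351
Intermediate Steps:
d(I, w) = 5
j(c) = √(-10 + c) (j(c) = √(c - 10) = √(-10 + c))
v(D(-7), 76)/j(d(2, E)) = √(-48 + (-4 - 7))/(√(-10 + 5)) = √(-48 - 11)/(√(-5)) = √(-59)/((I*√5)) = (I*√59)*(-I*√5/5) = √295/5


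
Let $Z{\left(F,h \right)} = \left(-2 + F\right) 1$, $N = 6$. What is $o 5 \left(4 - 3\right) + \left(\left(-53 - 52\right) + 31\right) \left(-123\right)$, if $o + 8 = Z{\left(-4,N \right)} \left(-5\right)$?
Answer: $9212$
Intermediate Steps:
$Z{\left(F,h \right)} = -2 + F$
$o = 22$ ($o = -8 + \left(-2 - 4\right) \left(-5\right) = -8 - -30 = -8 + 30 = 22$)
$o 5 \left(4 - 3\right) + \left(\left(-53 - 52\right) + 31\right) \left(-123\right) = 22 \cdot 5 \left(4 - 3\right) + \left(\left(-53 - 52\right) + 31\right) \left(-123\right) = 110 \cdot 1 + \left(-105 + 31\right) \left(-123\right) = 110 - -9102 = 110 + 9102 = 9212$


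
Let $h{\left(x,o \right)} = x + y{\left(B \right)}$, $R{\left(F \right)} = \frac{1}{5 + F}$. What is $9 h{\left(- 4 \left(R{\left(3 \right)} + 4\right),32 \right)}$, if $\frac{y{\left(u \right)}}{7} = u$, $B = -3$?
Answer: $- \frac{675}{2} \approx -337.5$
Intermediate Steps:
$y{\left(u \right)} = 7 u$
$h{\left(x,o \right)} = -21 + x$ ($h{\left(x,o \right)} = x + 7 \left(-3\right) = x - 21 = -21 + x$)
$9 h{\left(- 4 \left(R{\left(3 \right)} + 4\right),32 \right)} = 9 \left(-21 - 4 \left(\frac{1}{5 + 3} + 4\right)\right) = 9 \left(-21 - 4 \left(\frac{1}{8} + 4\right)\right) = 9 \left(-21 - \frac{33}{2}\right) = 9 \left(- \frac{75}{2}\right) = - \frac{675}{2}$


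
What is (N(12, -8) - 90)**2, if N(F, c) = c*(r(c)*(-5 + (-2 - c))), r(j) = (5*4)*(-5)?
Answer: 504100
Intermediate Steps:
r(j) = -100 (r(j) = 20*(-5) = -100)
N(F, c) = c*(700 + 100*c) (N(F, c) = c*(-100*(-5 + (-2 - c))) = c*(-100*(-7 - c)) = c*(700 + 100*c))
(N(12, -8) - 90)**2 = (100*(-8)*(7 - 8) - 90)**2 = (100*(-8)*(-1) - 90)**2 = (800 - 90)**2 = 710**2 = 504100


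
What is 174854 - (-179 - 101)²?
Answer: 96454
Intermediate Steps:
174854 - (-179 - 101)² = 174854 - 1*(-280)² = 174854 - 1*78400 = 174854 - 78400 = 96454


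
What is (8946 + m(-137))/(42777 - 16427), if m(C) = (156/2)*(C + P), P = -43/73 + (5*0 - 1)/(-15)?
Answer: -324986/4808875 ≈ -0.067580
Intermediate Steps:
P = -572/1095 (P = -43*1/73 + (0 - 1)*(-1/15) = -43/73 - 1*(-1/15) = -43/73 + 1/15 = -572/1095 ≈ -0.52237)
m(C) = -14872/365 + 78*C (m(C) = (156/2)*(C - 572/1095) = (156*(1/2))*(-572/1095 + C) = 78*(-572/1095 + C) = -14872/365 + 78*C)
(8946 + m(-137))/(42777 - 16427) = (8946 + (-14872/365 + 78*(-137)))/(42777 - 16427) = (8946 + (-14872/365 - 10686))/26350 = (8946 - 3915262/365)*(1/26350) = -649972/365*1/26350 = -324986/4808875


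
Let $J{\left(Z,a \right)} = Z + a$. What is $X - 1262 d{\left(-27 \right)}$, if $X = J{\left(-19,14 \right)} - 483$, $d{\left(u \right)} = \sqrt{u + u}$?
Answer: $-488 - 3786 i \sqrt{6} \approx -488.0 - 9273.8 i$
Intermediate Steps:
$d{\left(u \right)} = \sqrt{2} \sqrt{u}$ ($d{\left(u \right)} = \sqrt{2 u} = \sqrt{2} \sqrt{u}$)
$X = -488$ ($X = \left(-19 + 14\right) - 483 = -5 - 483 = -488$)
$X - 1262 d{\left(-27 \right)} = -488 - 1262 \sqrt{2} \sqrt{-27} = -488 - 1262 \sqrt{2} \cdot 3 i \sqrt{3} = -488 - 1262 \cdot 3 i \sqrt{6} = -488 - 3786 i \sqrt{6}$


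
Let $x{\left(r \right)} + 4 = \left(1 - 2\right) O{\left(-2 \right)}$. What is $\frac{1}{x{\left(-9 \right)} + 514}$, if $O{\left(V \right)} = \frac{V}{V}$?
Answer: $\frac{1}{509} \approx 0.0019646$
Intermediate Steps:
$O{\left(V \right)} = 1$
$x{\left(r \right)} = -5$ ($x{\left(r \right)} = -4 + \left(1 - 2\right) 1 = -4 - 1 = -5$)
$\frac{1}{x{\left(-9 \right)} + 514} = \frac{1}{-5 + 514} = \frac{1}{509}$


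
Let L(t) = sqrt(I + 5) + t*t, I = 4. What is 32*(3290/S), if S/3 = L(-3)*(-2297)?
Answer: -26320/20673 ≈ -1.2732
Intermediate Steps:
L(t) = 3 + t**2 (L(t) = sqrt(4 + 5) + t*t = sqrt(9) + t**2 = 3 + t**2)
S = -82692 (S = 3*((3 + (-3)**2)*(-2297)) = 3*((3 + 9)*(-2297)) = 3*(12*(-2297)) = 3*(-27564) = -82692)
32*(3290/S) = 32*(3290/(-82692)) = 32*(3290*(-1/82692)) = 32*(-1645/41346) = -26320/20673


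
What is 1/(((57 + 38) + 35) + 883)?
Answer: 1/1013 ≈ 0.00098717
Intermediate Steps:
1/(((57 + 38) + 35) + 883) = 1/((95 + 35) + 883) = 1/(130 + 883) = 1/1013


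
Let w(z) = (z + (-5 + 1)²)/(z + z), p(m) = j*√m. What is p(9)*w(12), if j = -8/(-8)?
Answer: 7/2 ≈ 3.5000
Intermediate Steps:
j = 1 (j = -8*(-⅛) = 1)
p(m) = √m (p(m) = 1*√m = √m)
w(z) = (16 + z)/(2*z) (w(z) = (z + (-4)²)/((2*z)) = (z + 16)*(1/(2*z)) = (16 + z)*(1/(2*z)) = (16 + z)/(2*z))
p(9)*w(12) = √9*((½)*(16 + 12)/12) = 3*((½)*(1/12)*28) = 3*(7/6) = 7/2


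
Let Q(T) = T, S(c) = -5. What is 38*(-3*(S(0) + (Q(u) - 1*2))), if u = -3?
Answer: 1140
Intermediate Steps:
38*(-3*(S(0) + (Q(u) - 1*2))) = 38*(-3*(-5 + (-3 - 1*2))) = 38*(-3*(-5 + (-3 - 2))) = 38*(-3*(-5 - 5)) = 38*(-3*(-10)) = 38*30 = 1140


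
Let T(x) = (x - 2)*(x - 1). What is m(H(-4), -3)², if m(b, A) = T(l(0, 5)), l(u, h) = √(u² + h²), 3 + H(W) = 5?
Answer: 144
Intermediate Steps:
H(W) = 2 (H(W) = -3 + 5 = 2)
l(u, h) = √(h² + u²)
T(x) = (-1 + x)*(-2 + x) (T(x) = (-2 + x)*(-1 + x) = (-1 + x)*(-2 + x))
m(b, A) = 12 (m(b, A) = 2 + (√(5² + 0²))² - 3*√(5² + 0²) = 2 + (√(25 + 0))² - 3*√(25 + 0) = 2 + (√25)² - 3*√25 = 2 + 5² - 3*5 = 2 + 25 - 15 = 12)
m(H(-4), -3)² = 12² = 144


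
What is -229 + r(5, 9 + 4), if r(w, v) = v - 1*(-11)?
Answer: -205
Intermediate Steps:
r(w, v) = 11 + v (r(w, v) = v + 11 = 11 + v)
-229 + r(5, 9 + 4) = -229 + (11 + (9 + 4)) = -229 + (11 + 13) = -229 + 24 = -205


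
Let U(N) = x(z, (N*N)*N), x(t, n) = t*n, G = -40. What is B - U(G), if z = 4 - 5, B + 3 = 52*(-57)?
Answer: -66967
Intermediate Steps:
B = -2967 (B = -3 + 52*(-57) = -3 - 2964 = -2967)
z = -1
x(t, n) = n*t
U(N) = -N**3 (U(N) = ((N*N)*N)*(-1) = (N**2*N)*(-1) = N**3*(-1) = -N**3)
B - U(G) = -2967 - (-1)*(-40)**3 = -2967 - (-1)*(-64000) = -2967 - 1*64000 = -2967 - 64000 = -66967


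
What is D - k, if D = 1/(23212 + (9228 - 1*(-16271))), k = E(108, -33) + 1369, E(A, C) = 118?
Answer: -72433256/48711 ≈ -1487.0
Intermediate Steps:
k = 1487 (k = 118 + 1369 = 1487)
D = 1/48711 (D = 1/(23212 + (9228 + 16271)) = 1/(23212 + 25499) = 1/48711 ≈ 2.0529e-5)
D - k = 1/48711 - 1*1487 = 1/48711 - 1487 = -72433256/48711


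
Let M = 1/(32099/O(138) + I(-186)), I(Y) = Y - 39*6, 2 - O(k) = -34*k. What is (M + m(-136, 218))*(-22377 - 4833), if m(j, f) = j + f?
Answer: -4327057951080/1939381 ≈ -2.2312e+6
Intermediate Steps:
O(k) = 2 + 34*k (O(k) = 2 - (-34)*k = 2 + 34*k)
m(j, f) = f + j
I(Y) = -234 + Y (I(Y) = Y - 234 = -234 + Y)
M = -4694/1939381 (M = 1/(32099/(2 + 34*138) + (-234 - 186)) = 1/(32099/(2 + 4692) - 420) = 1/(32099/4694 - 420) = 1/(-1939381/4694) = -4694/1939381 ≈ -0.0024204)
(M + m(-136, 218))*(-22377 - 4833) = (-4694/1939381 + (218 - 136))*(-22377 - 4833) = (-4694/1939381 + 82)*(-27210) = (159024548/1939381)*(-27210) = -4327057951080/1939381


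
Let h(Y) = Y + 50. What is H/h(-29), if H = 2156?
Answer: 308/3 ≈ 102.67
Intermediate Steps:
h(Y) = 50 + Y
H/h(-29) = 2156/(50 - 29) = 2156/21 = 2156*(1/21) = 308/3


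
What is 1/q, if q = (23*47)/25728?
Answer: 25728/1081 ≈ 23.800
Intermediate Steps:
q = 1081/25728 (q = 1081*(1/25728) = 1081/25728 ≈ 0.042017)
1/q = 1/(1081/25728) = 25728/1081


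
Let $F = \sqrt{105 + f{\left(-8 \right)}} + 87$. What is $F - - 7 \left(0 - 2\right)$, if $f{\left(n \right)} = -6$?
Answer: $73 + 3 \sqrt{11} \approx 82.95$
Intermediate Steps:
$F = 87 + 3 \sqrt{11}$ ($F = \sqrt{105 - 6} + 87 = \sqrt{99} + 87 = 3 \sqrt{11} + 87 = 87 + 3 \sqrt{11} \approx 96.95$)
$F - - 7 \left(0 - 2\right) = \left(87 + 3 \sqrt{11}\right) - - 7 \left(0 - 2\right) = \left(87 + 3 \sqrt{11}\right) - \left(-7\right) \left(-2\right) = \left(87 + 3 \sqrt{11}\right) - 14 = 73 + 3 \sqrt{11}$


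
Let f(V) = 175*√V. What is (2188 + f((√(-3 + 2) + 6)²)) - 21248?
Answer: -18010 + 175*I ≈ -18010.0 + 175.0*I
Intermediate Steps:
(2188 + f((√(-3 + 2) + 6)²)) - 21248 = (2188 + 175*√((√(-3 + 2) + 6)²)) - 21248 = (2188 + 175*√((√(-1) + 6)²)) - 21248 = (2188 + 175*√((I + 6)²)) - 21248 = (2188 + 175*√((6 + I)²)) - 21248 = (2188 + 175*(6 + I)) - 21248 = (2188 + (1050 + 175*I)) - 21248 = (3238 + 175*I) - 21248 = -18010 + 175*I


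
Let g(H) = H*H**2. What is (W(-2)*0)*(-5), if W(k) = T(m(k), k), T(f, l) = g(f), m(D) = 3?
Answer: 0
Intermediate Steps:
g(H) = H**3
T(f, l) = f**3
W(k) = 27 (W(k) = 3**3 = 27)
(W(-2)*0)*(-5) = (27*0)*(-5) = 0*(-5) = 0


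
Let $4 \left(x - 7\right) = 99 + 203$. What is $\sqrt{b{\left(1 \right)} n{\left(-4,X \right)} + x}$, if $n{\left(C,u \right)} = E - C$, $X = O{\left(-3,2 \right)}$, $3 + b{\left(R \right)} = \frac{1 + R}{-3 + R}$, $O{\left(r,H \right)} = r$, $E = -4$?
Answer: $\frac{\sqrt{330}}{2} \approx 9.0829$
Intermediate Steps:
$b{\left(R \right)} = -3 + \frac{1 + R}{-3 + R}$
$X = -3$
$x = \frac{165}{2}$ ($x = 7 + \frac{99 + 203}{4} = 7 + \frac{1}{4} \cdot 302 = 7 + \frac{151}{2} = \frac{165}{2} \approx 82.5$)
$n{\left(C,u \right)} = -4 - C$
$\sqrt{b{\left(1 \right)} n{\left(-4,X \right)} + x} = \sqrt{\frac{2 \left(5 - 1\right)}{-3 + 1} \left(-4 - -4\right) + \frac{165}{2}} = \sqrt{\frac{2 \left(5 - 1\right)}{-2} \left(-4 + 4\right) + \frac{165}{2}} = \sqrt{2 \left(- \frac{1}{2}\right) 4 \cdot 0 + \frac{165}{2}} = \sqrt{\left(-4\right) 0 + \frac{165}{2}} = \sqrt{0 + \frac{165}{2}} = \sqrt{\frac{165}{2}} = \frac{\sqrt{330}}{2}$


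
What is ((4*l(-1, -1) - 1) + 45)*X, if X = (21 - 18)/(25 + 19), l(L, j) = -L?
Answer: 36/11 ≈ 3.2727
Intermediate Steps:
X = 3/44 ≈ 0.068182
((4*l(-1, -1) - 1) + 45)*X = ((4*(-1*(-1)) - 1) + 45)*(3/44) = ((4*1 - 1) + 45)*(3/44) = ((4 - 1) + 45)*(3/44) = (3 + 45)*(3/44) = 48*(3/44) = 36/11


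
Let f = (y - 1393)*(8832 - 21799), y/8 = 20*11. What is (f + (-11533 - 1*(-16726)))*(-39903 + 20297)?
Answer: 93200963776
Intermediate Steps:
y = 1760 (y = 8*(20*11) = 8*220 = 1760)
f = -4758889 (f = (1760 - 1393)*(8832 - 21799) = 367*(-12967) = -4758889)
(f + (-11533 - 1*(-16726)))*(-39903 + 20297) = (-4758889 + (-11533 - 1*(-16726)))*(-39903 + 20297) = (-4758889 + (-11533 + 16726))*(-19606) = (-4758889 + 5193)*(-19606) = -4753696*(-19606) = 93200963776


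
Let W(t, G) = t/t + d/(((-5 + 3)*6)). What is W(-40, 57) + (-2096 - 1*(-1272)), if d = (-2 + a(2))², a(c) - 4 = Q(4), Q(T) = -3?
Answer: -9877/12 ≈ -823.08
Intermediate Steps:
a(c) = 1 (a(c) = 4 - 3 = 1)
d = 1 (d = (-2 + 1)² = (-1)² = 1)
W(t, G) = 11/12 (W(t, G) = t/t + 1/((-5 + 3)*6) = 1 + 1/(-2*6) = 1 + 1/(-12) = 1 + 1*(-1/12) = 1 - 1/12 = 11/12)
W(-40, 57) + (-2096 - 1*(-1272)) = 11/12 + (-2096 - 1*(-1272)) = 11/12 + (-2096 + 1272) = 11/12 - 824 = -9877/12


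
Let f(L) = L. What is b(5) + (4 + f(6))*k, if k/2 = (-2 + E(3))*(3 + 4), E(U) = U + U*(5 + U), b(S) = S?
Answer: 3505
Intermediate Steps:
k = 350 (k = 2*((-2 + 3*(6 + 3))*(3 + 4)) = 2*((-2 + 3*9)*7) = 2*((-2 + 27)*7) = 2*(25*7) = 2*175 = 350)
b(5) + (4 + f(6))*k = 5 + (4 + 6)*350 = 5 + 10*350 = 5 + 3500 = 3505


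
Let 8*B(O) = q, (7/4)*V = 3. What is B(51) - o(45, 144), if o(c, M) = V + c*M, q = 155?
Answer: -361891/56 ≈ -6462.3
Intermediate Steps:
V = 12/7 (V = (4/7)*3 = 12/7 ≈ 1.7143)
B(O) = 155/8 (B(O) = (⅛)*155 = 155/8)
o(c, M) = 12/7 + M*c (o(c, M) = 12/7 + c*M = 12/7 + M*c)
B(51) - o(45, 144) = 155/8 - (12/7 + 144*45) = 155/8 - (12/7 + 6480) = 155/8 - 1*45372/7 = 155/8 - 45372/7 = -361891/56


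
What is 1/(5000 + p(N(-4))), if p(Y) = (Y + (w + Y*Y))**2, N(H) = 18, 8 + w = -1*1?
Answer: 1/115889 ≈ 8.6290e-6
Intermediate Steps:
w = -9 (w = -8 - 1*1 = -8 - 1 = -9)
p(Y) = (-9 + Y + Y**2)**2 (p(Y) = (Y + (-9 + Y*Y))**2 = (Y + (-9 + Y**2))**2 = (-9 + Y + Y**2)**2)
1/(5000 + p(N(-4))) = 1/(5000 + (-9 + 18 + 18**2)**2) = 1/(5000 + (-9 + 18 + 324)**2) = 1/(5000 + 333**2) = 1/(5000 + 110889) = 1/115889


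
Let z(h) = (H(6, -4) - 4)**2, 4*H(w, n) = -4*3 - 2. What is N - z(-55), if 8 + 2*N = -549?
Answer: -1339/4 ≈ -334.75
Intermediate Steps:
N = -557/2 (N = -4 + (1/2)*(-549) = -4 - 549/2 = -557/2 ≈ -278.50)
H(w, n) = -7/2 (H(w, n) = (-4*3 - 2)/4 = (-12 - 2)/4 = (1/4)*(-14) = -7/2)
z(h) = 225/4 (z(h) = (-7/2 - 4)**2 = (-15/2)**2 = 225/4)
N - z(-55) = -557/2 - 1*225/4 = -557/2 - 225/4 = -1339/4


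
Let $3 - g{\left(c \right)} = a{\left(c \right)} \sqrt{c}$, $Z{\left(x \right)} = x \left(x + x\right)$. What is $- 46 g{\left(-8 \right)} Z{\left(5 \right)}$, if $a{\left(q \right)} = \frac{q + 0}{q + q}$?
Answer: $-6900 + 2300 i \sqrt{2} \approx -6900.0 + 3252.7 i$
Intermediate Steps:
$a{\left(q \right)} = \frac{1}{2}$ ($a{\left(q \right)} = \frac{q}{2 q} = q \frac{1}{2 q} = \frac{1}{2}$)
$Z{\left(x \right)} = 2 x^{2}$ ($Z{\left(x \right)} = x 2 x = 2 x^{2}$)
$g{\left(c \right)} = 3 - \frac{\sqrt{c}}{2}$
$- 46 g{\left(-8 \right)} Z{\left(5 \right)} = - 46 \left(3 - \frac{\sqrt{-8}}{2}\right) 2 \cdot 5^{2} = - 46 \left(3 - \frac{2 i \sqrt{2}}{2}\right) 2 \cdot 25 = - 46 \left(3 - i \sqrt{2}\right) 50 = \left(-138 + 46 i \sqrt{2}\right) 50 = -6900 + 2300 i \sqrt{2}$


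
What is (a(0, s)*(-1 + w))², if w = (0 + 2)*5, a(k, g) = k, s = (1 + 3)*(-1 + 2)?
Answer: 0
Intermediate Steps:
s = 4 (s = 4*1 = 4)
w = 10 (w = 2*5 = 10)
(a(0, s)*(-1 + w))² = (0*(-1 + 10))² = (0*9)² = 0² = 0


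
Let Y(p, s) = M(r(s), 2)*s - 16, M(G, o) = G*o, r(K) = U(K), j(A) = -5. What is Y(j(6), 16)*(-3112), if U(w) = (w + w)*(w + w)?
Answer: -101924224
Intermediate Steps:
U(w) = 4*w² (U(w) = (2*w)*(2*w) = 4*w²)
r(K) = 4*K²
Y(p, s) = -16 + 8*s³ (Y(p, s) = ((4*s²)*2)*s - 16 = (8*s²)*s - 16 = 8*s³ - 16 = -16 + 8*s³)
Y(j(6), 16)*(-3112) = (-16 + 8*16³)*(-3112) = (-16 + 8*4096)*(-3112) = (-16 + 32768)*(-3112) = 32752*(-3112) = -101924224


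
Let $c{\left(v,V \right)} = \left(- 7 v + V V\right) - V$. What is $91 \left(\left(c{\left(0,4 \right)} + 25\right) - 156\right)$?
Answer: $-10829$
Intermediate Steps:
$c{\left(v,V \right)} = V^{2} - V - 7 v$ ($c{\left(v,V \right)} = \left(- 7 v + V^{2}\right) - V = \left(V^{2} - 7 v\right) - V = V^{2} - V - 7 v$)
$91 \left(\left(c{\left(0,4 \right)} + 25\right) - 156\right) = 91 \left(\left(\left(4^{2} - 4 - 0\right) + 25\right) - 156\right) = 91 \left(\left(\left(16 - 4 + 0\right) + 25\right) - 156\right) = 91 \left(\left(12 + 25\right) - 156\right) = 91 \left(37 - 156\right) = 91 \left(-119\right) = -10829$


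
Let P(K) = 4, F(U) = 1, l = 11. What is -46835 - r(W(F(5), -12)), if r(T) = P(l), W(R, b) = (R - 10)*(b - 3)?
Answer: -46839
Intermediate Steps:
W(R, b) = (-10 + R)*(-3 + b)
r(T) = 4
-46835 - r(W(F(5), -12)) = -46835 - 1*4 = -46835 - 4 = -46839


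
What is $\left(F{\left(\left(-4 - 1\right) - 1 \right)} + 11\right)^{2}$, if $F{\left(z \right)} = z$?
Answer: $25$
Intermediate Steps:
$\left(F{\left(\left(-4 - 1\right) - 1 \right)} + 11\right)^{2} = \left(\left(\left(-4 - 1\right) - 1\right) + 11\right)^{2} = \left(\left(-5 - 1\right) + 11\right)^{2} = \left(-6 + 11\right)^{2} = 5^{2} = 25$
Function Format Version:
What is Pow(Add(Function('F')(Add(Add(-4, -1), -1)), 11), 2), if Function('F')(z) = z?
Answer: 25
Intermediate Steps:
Pow(Add(Function('F')(Add(Add(-4, -1), -1)), 11), 2) = Pow(Add(Add(Add(-4, -1), -1), 11), 2) = Pow(Add(Add(-5, -1), 11), 2) = Pow(Add(-6, 11), 2) = Pow(5, 2) = 25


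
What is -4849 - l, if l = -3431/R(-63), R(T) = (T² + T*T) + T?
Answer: -38182444/7875 ≈ -4848.6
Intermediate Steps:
R(T) = T + 2*T² (R(T) = (T² + T²) + T = 2*T² + T = T + 2*T²)
l = -3431/7875 (l = -3431*(-1/(63*(1 + 2*(-63)))) = -3431*(-1/(63*(1 - 126))) = -3431/((-63*(-125))) = -3431/7875 ≈ -0.43568)
-4849 - l = -4849 - 1*(-3431/7875) = -4849 + 3431/7875 = -38182444/7875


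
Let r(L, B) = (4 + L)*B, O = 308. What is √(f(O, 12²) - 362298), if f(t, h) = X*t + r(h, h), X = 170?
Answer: I*√288626 ≈ 537.24*I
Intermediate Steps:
r(L, B) = B*(4 + L)
f(t, h) = 170*t + h*(4 + h)
√(f(O, 12²) - 362298) = √((170*308 + 12²*(4 + 12²)) - 362298) = √((52360 + 144*(4 + 144)) - 362298) = √((52360 + 144*148) - 362298) = √((52360 + 21312) - 362298) = √(73672 - 362298) = √(-288626) = I*√288626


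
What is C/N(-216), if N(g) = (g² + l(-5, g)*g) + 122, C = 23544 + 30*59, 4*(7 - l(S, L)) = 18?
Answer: 12657/23119 ≈ 0.54747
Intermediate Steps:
l(S, L) = 5/2 (l(S, L) = 7 - ¼*18 = 7 - 9/2 = 5/2)
C = 25314 (C = 23544 + 1770 = 25314)
N(g) = 122 + g² + 5*g/2 (N(g) = (g² + 5*g/2) + 122 = 122 + g² + 5*g/2)
C/N(-216) = 25314/(122 + (-216)² + (5/2)*(-216)) = 25314/(122 + 46656 - 540) = 25314/46238 = 25314*(1/46238) = 12657/23119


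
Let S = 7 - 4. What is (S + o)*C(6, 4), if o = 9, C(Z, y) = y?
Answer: 48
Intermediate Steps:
S = 3
(S + o)*C(6, 4) = (3 + 9)*4 = 12*4 = 48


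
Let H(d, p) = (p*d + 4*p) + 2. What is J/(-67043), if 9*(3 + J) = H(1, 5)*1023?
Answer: -3066/67043 ≈ -0.045732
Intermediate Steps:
H(d, p) = 2 + 4*p + d*p (H(d, p) = (d*p + 4*p) + 2 = (4*p + d*p) + 2 = 2 + 4*p + d*p)
J = 3066 (J = -3 + ((2 + 4*5 + 1*5)*1023)/9 = -3 + ((2 + 20 + 5)*1023)/9 = -3 + (27*1023)/9 = -3 + (⅑)*27621 = -3 + 3069 = 3066)
J/(-67043) = 3066/(-67043) = 3066*(-1/67043) = -3066/67043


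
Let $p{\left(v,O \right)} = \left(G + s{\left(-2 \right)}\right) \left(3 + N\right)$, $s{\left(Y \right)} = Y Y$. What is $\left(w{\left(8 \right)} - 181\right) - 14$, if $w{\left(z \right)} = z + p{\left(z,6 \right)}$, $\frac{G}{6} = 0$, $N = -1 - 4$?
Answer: $-195$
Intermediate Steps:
$N = -5$ ($N = -1 - 4 = -5$)
$s{\left(Y \right)} = Y^{2}$
$G = 0$ ($G = 6 \cdot 0 = 0$)
$p{\left(v,O \right)} = -8$ ($p{\left(v,O \right)} = \left(0 + \left(-2\right)^{2}\right) \left(3 - 5\right) = \left(0 + 4\right) \left(-2\right) = 4 \left(-2\right) = -8$)
$w{\left(z \right)} = -8 + z$ ($w{\left(z \right)} = z - 8 = -8 + z$)
$\left(w{\left(8 \right)} - 181\right) - 14 = \left(\left(-8 + 8\right) - 181\right) - 14 = \left(0 - 181\right) - 14 = -181 - 14 = -195$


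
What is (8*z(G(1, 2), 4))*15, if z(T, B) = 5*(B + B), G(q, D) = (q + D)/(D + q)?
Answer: 4800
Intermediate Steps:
G(q, D) = 1 (G(q, D) = (D + q)/(D + q) = 1)
z(T, B) = 10*B (z(T, B) = 5*(2*B) = 10*B)
(8*z(G(1, 2), 4))*15 = (8*(10*4))*15 = (8*40)*15 = 320*15 = 4800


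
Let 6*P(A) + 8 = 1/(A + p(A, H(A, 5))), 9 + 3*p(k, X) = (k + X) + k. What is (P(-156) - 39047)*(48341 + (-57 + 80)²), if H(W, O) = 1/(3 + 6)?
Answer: -2709774754983/1420 ≈ -1.9083e+9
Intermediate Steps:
H(W, O) = ⅑ (H(W, O) = 1/9 = ⅑)
p(k, X) = -3 + X/3 + 2*k/3 (p(k, X) = -3 + ((k + X) + k)/3 = -3 + ((X + k) + k)/3 = -3 + (X + 2*k)/3 = -3 + (X/3 + 2*k/3) = -3 + X/3 + 2*k/3)
P(A) = -4/3 + 1/(6*(-80/27 + 5*A/3)) (P(A) = -4/3 + 1/(6*(A + (-3 + (⅓)*(⅑) + 2*A/3))) = -4/3 + 1/(6*(A + (-3 + 1/27 + 2*A/3))) = -4/3 + 1/(6*(A + (-80/27 + 2*A/3))) = -4/3 + 1/(6*(-80/27 + 5*A/3)))
(P(-156) - 39047)*(48341 + (-57 + 80)²) = ((667 - 360*(-156))/(30*(-16 + 9*(-156))) - 39047)*(48341 + (-57 + 80)²) = ((667 + 56160)/(30*(-16 - 1404)) - 39047)*(48341 + 23²) = ((1/30)*56827/(-1420) - 39047)*(48341 + 529) = ((1/30)*(-1/1420)*56827 - 39047)*48870 = (-56827/42600 - 39047)*48870 = -1663459027/42600*48870 = -2709774754983/1420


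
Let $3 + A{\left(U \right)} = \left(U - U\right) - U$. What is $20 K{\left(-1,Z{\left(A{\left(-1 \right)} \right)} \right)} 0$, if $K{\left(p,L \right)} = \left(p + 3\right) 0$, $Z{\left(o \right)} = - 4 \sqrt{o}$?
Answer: $0$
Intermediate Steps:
$A{\left(U \right)} = -3 - U$ ($A{\left(U \right)} = -3 + \left(\left(U - U\right) - U\right) = -3 + \left(0 - U\right) = -3 - U$)
$K{\left(p,L \right)} = 0$ ($K{\left(p,L \right)} = \left(3 + p\right) 0 = 0$)
$20 K{\left(-1,Z{\left(A{\left(-1 \right)} \right)} \right)} 0 = 20 \cdot 0 \cdot 0 = 0 \cdot 0 = 0$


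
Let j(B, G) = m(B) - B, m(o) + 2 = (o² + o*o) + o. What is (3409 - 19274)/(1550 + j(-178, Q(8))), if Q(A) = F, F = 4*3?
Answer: -15865/64916 ≈ -0.24439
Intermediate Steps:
F = 12
Q(A) = 12
m(o) = -2 + o + 2*o² (m(o) = -2 + ((o² + o*o) + o) = -2 + ((o² + o²) + o) = -2 + (2*o² + o) = -2 + (o + 2*o²) = -2 + o + 2*o²)
j(B, G) = -2 + 2*B² (j(B, G) = (-2 + B + 2*B²) - B = -2 + 2*B²)
(3409 - 19274)/(1550 + j(-178, Q(8))) = (3409 - 19274)/(1550 + (-2 + 2*(-178)²)) = -15865/(1550 + (-2 + 2*31684)) = -15865/(1550 + (-2 + 63368)) = -15865/(1550 + 63366) = -15865/64916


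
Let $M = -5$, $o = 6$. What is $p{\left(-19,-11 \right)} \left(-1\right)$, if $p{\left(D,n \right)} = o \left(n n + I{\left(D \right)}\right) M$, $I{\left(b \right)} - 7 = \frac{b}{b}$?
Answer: $3870$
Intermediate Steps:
$I{\left(b \right)} = 8$ ($I{\left(b \right)} = 7 + \frac{b}{b} = 7 + 1 = 8$)
$p{\left(D,n \right)} = -240 - 30 n^{2}$ ($p{\left(D,n \right)} = 6 \left(n n + 8\right) \left(-5\right) = 6 \left(n^{2} + 8\right) \left(-5\right) = 6 \left(8 + n^{2}\right) \left(-5\right) = \left(48 + 6 n^{2}\right) \left(-5\right) = -240 - 30 n^{2}$)
$p{\left(-19,-11 \right)} \left(-1\right) = \left(-240 - 30 \left(-11\right)^{2}\right) \left(-1\right) = \left(-240 - 3630\right) \left(-1\right) = \left(-3870\right) \left(-1\right) = 3870$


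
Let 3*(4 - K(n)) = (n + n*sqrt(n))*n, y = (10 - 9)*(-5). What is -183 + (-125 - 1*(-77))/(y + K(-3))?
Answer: 9*(-61*sqrt(3) + 76*I)/(-4*I + 3*sqrt(3)) ≈ -178.53 - 5.8004*I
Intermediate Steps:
y = -5 (y = 1*(-5) = -5)
K(n) = 4 - n*(n + n**(3/2))/3 (K(n) = 4 - (n + n*sqrt(n))*n/3 = 4 - (n + n**(3/2))*n/3 = 4 - n*(n + n**(3/2))/3)
-183 + (-125 - 1*(-77))/(y + K(-3)) = -183 + (-125 - 1*(-77))/(-5 + (4 - 1/3*(-3)**2 - 3*I*sqrt(3))) = -183 + (-125 + 77)/(-5 + (4 - 1/3*9 - 3*I*sqrt(3))) = -183 - 48/(-5 + (4 - 3 - 3*I*sqrt(3))) = -183 - 48/(-5 + (1 - 3*I*sqrt(3))) = -183 - 48/(-4 - 3*I*sqrt(3))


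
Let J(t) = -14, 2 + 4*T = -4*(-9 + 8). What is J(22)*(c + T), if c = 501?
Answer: -7021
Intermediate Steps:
T = 1/2 (T = -1/2 + (-4*(-9 + 8))/4 = -1/2 + (-4*(-1))/4 = -1/2 + (1/4)*4 = -1/2 + 1 = 1/2 ≈ 0.50000)
J(22)*(c + T) = -14*(501 + 1/2) = -14*1003/2 = -7021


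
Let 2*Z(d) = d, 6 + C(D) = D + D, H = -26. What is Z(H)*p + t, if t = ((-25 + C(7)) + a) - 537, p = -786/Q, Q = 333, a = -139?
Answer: -73517/111 ≈ -662.32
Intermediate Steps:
C(D) = -6 + 2*D (C(D) = -6 + (D + D) = -6 + 2*D)
Z(d) = d/2
p = -262/111 (p = -786/333 = -786*1/333 = -262/111 ≈ -2.3604)
t = -693 (t = ((-25 + (-6 + 2*7)) - 139) - 537 = ((-25 + (-6 + 14)) - 139) - 537 = ((-25 + 8) - 139) - 537 = (-17 - 139) - 537 = -156 - 537 = -693)
Z(H)*p + t = ((½)*(-26))*(-262/111) - 693 = -13*(-262/111) - 693 = 3406/111 - 693 = -73517/111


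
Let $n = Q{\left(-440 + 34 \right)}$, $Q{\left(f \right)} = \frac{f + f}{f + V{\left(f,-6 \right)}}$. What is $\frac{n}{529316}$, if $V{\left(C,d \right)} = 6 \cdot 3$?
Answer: $\frac{203}{51343652} \approx 3.9537 \cdot 10^{-6}$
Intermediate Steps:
$V{\left(C,d \right)} = 18$
$Q{\left(f \right)} = \frac{2 f}{18 + f}$ ($Q{\left(f \right)} = \frac{f + f}{f + 18} = \frac{2 f}{18 + f}$)
$n = \frac{203}{97}$ ($n = \frac{2 \left(-440 + 34\right)}{18 + \left(-440 + 34\right)} = 2 \left(-406\right) \frac{1}{18 - 406} = 2 \left(-406\right) \frac{1}{-388} = 2 \left(-406\right) \left(- \frac{1}{388}\right) = \frac{203}{97} \approx 2.0928$)
$\frac{n}{529316} = \frac{203}{97 \cdot 529316} = \frac{203}{97} \cdot \frac{1}{529316} = \frac{203}{51343652}$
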